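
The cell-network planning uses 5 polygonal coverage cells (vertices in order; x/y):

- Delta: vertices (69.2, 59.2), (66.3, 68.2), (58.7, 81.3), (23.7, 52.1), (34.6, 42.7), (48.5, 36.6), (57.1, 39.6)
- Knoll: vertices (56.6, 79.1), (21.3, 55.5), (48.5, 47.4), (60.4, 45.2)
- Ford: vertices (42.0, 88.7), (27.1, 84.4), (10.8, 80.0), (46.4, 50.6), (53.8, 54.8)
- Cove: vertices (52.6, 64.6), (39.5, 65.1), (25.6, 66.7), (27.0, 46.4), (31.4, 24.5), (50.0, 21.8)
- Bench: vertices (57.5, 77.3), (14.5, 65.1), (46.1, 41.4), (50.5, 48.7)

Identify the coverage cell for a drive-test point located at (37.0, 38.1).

Cast a ray rightward from (37.0, 38.1). For each polygon, the edges (by vertex number in listed order) whose endpoints lie on opposite sides of y = 38.1, where each meets that height, and whether that is right or left of the point:
Delta: 5–6 at x≈45.08 (right), 6–7 at x≈52.80 (right) → 2 crossings.
Knoll: no edge straddles that height → 0 crossings.
Ford: no edge straddles that height → 0 crossings.
Cove: 4–5 at x≈28.67 (left), 6–1 at x≈50.99 (right) → 1 crossing.
Bench: no edge straddles that height → 0 crossings.
Only Cove has an odd count, so the point is inside Cove.

Cove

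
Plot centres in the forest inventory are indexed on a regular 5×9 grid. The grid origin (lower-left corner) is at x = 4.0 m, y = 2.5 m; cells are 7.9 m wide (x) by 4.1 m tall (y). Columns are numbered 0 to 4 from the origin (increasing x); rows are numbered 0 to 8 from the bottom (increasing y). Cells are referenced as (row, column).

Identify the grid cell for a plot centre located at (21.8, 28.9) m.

Column index: ⌊(21.8 − 4.0) / 7.9⌋ = ⌊2.253⌋ = 2
Row offset from origin: ⌊(28.9 − 2.5) / 4.1⌋ = ⌊6.439⌋ = 6 → row 6

(6, 2)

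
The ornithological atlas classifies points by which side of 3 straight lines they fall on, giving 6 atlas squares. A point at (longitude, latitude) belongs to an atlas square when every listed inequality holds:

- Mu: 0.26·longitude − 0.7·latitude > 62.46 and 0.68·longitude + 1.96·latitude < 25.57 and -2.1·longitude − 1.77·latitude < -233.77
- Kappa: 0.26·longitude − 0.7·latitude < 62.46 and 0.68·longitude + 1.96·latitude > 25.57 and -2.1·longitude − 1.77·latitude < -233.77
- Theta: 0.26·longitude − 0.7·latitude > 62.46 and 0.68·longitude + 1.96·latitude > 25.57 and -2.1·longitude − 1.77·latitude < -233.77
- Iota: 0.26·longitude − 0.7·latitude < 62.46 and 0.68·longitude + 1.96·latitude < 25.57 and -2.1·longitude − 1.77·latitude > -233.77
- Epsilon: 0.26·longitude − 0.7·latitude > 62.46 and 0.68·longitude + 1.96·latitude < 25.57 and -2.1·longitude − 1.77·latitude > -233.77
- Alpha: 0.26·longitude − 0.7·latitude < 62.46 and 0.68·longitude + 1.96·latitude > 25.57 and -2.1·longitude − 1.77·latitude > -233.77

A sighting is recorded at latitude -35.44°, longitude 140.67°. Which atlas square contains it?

Alpha

0.26·140.67 − 0.7·-35.44 = 61.382, which is < 62.46
0.68·140.67 + 1.96·-35.44 = 26.193, which is > 25.57
-2.1·140.67 − 1.77·-35.44 = -232.678, which is > -233.77
This sign pattern matches Alpha.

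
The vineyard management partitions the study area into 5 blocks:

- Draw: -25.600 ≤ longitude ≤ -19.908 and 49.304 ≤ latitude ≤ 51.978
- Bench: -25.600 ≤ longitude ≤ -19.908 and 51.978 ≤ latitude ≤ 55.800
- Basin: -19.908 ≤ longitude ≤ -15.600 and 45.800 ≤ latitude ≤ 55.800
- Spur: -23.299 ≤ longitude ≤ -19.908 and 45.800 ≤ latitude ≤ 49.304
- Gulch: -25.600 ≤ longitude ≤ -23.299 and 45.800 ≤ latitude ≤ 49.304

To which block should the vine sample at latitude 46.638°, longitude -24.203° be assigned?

The point has longitude = -24.203 and latitude = 46.638.
Only Gulch satisfies -25.600 ≤ longitude ≤ -23.299 and 45.800 ≤ latitude ≤ 49.304.

Gulch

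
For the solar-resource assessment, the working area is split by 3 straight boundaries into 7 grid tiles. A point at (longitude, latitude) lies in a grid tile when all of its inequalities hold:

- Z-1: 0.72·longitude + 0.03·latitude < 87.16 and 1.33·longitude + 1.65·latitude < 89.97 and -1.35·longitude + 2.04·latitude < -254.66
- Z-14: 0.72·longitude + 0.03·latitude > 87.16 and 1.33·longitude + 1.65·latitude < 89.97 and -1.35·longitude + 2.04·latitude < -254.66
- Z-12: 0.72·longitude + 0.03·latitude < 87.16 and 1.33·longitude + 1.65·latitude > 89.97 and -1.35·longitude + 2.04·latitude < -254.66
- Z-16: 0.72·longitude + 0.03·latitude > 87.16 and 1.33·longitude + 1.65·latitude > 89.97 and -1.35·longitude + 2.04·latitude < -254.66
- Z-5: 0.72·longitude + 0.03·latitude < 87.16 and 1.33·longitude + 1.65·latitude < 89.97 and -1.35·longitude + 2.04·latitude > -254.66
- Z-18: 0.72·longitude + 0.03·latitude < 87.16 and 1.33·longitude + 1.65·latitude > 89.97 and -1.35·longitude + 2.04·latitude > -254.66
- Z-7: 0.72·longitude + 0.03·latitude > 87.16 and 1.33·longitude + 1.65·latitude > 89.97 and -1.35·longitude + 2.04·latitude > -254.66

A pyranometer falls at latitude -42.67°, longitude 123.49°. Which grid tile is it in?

0.72·123.49 + 0.03·-42.67 = 87.633, which is > 87.16
1.33·123.49 + 1.65·-42.67 = 93.836, which is > 89.97
-1.35·123.49 + 2.04·-42.67 = -253.758, which is > -254.66
This sign pattern matches Z-7.

Z-7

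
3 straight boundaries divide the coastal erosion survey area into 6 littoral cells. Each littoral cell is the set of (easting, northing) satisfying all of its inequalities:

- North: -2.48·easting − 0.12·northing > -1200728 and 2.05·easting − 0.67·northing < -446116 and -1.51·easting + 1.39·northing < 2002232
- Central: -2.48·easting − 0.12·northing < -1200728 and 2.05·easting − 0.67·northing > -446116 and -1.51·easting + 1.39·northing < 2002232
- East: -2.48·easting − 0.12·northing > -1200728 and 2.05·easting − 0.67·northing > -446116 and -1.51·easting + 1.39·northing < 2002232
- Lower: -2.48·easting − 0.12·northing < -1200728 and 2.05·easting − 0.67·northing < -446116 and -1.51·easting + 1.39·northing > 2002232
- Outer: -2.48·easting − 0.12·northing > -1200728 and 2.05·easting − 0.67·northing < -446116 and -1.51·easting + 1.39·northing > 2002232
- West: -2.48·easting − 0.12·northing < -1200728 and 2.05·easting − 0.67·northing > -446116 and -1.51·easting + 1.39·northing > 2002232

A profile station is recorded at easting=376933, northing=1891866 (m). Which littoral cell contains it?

Outer

-2.48·376933 − 0.12·1891866 = -1161817.760, which is > -1200728
2.05·376933 − 0.67·1891866 = -494837.570, which is < -446116
-1.51·376933 + 1.39·1891866 = 2060524.910, which is > 2002232
This sign pattern matches Outer.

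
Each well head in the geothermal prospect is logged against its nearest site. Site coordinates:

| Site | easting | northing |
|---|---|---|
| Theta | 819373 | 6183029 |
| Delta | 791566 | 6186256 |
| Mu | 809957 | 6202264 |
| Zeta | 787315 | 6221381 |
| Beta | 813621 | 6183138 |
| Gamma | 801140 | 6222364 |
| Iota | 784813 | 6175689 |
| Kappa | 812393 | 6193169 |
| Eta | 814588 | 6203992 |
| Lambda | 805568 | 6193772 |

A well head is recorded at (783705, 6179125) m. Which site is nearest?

Iota

Squared distances to each site:
Theta: 1287447440.000; Delta: 112646482.000; Mu: 1224580825.000; Zeta: 1798601636.000; Beta: 911071225.000; Gamma: 2173590346.000; Iota: 13033760.000; Kappa: 1020235280.000; Eta: 1572127378.000; Lambda: 692525378.000.
Minimum at Iota.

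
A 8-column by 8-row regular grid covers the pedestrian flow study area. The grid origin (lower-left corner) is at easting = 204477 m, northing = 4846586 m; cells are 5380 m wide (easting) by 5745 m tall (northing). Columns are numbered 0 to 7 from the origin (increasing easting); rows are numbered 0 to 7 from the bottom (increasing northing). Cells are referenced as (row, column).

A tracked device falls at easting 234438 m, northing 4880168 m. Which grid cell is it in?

(5, 5)

Column index: ⌊(234438 − 204477) / 5380⌋ = ⌊5.569⌋ = 5
Row offset from origin: ⌊(4880168 − 4846586) / 5745⌋ = ⌊5.845⌋ = 5 → row 5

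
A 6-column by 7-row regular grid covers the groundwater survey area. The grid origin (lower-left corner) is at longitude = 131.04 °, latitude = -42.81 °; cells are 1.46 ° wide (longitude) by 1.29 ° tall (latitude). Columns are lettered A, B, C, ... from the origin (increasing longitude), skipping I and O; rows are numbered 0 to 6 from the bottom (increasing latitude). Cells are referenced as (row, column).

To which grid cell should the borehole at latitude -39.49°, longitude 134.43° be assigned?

Column index: ⌊(134.43 − 131.04) / 1.46⌋ = ⌊2.322⌋ = 2 → column C
Row offset from origin: ⌊(-39.49 − -42.81) / 1.29⌋ = ⌊2.574⌋ = 2 → row 2

(2, C)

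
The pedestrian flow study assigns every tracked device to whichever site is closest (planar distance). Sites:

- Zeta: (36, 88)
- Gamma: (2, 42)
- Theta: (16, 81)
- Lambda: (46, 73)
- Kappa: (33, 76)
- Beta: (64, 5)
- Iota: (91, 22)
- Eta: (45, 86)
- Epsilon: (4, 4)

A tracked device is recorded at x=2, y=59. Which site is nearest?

Squared distances to each site:
Zeta: 1997.000; Gamma: 289.000; Theta: 680.000; Lambda: 2132.000; Kappa: 1250.000; Beta: 6760.000; Iota: 9290.000; Eta: 2578.000; Epsilon: 3029.000.
Minimum at Gamma.

Gamma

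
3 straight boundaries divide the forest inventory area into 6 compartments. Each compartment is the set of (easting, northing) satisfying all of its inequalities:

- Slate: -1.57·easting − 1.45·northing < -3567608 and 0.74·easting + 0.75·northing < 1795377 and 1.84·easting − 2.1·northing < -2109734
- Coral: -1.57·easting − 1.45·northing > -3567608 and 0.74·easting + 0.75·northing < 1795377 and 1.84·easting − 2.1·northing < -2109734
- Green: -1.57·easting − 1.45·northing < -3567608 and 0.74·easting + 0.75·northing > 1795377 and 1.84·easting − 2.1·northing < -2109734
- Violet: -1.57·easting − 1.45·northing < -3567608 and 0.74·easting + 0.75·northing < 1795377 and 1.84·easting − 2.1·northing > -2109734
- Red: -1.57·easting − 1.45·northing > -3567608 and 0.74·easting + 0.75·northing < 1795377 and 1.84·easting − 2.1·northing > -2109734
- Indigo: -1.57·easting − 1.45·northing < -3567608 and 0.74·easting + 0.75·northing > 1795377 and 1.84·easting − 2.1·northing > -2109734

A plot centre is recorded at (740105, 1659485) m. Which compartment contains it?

Slate

-1.57·740105 − 1.45·1659485 = -3568218.100, which is < -3567608
0.74·740105 + 0.75·1659485 = 1792291.450, which is < 1795377
1.84·740105 − 2.1·1659485 = -2123125.300, which is < -2109734
This sign pattern matches Slate.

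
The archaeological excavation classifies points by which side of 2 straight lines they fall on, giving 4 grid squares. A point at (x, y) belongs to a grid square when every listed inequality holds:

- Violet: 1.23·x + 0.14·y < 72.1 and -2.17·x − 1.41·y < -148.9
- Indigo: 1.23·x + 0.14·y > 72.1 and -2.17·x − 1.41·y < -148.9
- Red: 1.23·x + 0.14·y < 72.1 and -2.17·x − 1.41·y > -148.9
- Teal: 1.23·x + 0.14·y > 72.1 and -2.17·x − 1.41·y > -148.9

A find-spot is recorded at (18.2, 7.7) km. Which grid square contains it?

1.23·18.2 + 0.14·7.7 = 23.464, which is < 72.1
-2.17·18.2 − 1.41·7.7 = -50.351, which is > -148.9
This sign pattern matches Red.

Red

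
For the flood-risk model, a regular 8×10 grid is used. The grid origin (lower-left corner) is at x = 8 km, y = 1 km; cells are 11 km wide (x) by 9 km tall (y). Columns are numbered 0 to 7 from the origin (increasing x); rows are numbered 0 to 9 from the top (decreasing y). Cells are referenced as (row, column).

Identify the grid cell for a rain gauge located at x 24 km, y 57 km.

Column index: ⌊(24 − 8) / 11⌋ = ⌊1.455⌋ = 1
Row offset from origin: ⌊(57 − 1) / 9⌋ = ⌊6.222⌋ = 6 → row 3 (counted from top)

(3, 1)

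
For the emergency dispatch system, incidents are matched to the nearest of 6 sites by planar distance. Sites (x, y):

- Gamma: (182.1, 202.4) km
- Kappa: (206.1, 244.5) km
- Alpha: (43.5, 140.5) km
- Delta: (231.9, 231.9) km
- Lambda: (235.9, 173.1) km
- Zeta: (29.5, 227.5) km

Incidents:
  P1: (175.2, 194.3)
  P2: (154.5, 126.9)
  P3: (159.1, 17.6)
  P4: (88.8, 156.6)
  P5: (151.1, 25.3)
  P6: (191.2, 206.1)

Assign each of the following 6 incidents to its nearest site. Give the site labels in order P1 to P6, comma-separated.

P1 → Gamma (d²=113.22)
P2 → Gamma (d²=6462.01)
P3 → Alpha (d²=28467.77)
P4 → Alpha (d²=2311.30)
P5 → Alpha (d²=24848.80)
P6 → Gamma (d²=96.50)

Gamma, Gamma, Alpha, Alpha, Alpha, Gamma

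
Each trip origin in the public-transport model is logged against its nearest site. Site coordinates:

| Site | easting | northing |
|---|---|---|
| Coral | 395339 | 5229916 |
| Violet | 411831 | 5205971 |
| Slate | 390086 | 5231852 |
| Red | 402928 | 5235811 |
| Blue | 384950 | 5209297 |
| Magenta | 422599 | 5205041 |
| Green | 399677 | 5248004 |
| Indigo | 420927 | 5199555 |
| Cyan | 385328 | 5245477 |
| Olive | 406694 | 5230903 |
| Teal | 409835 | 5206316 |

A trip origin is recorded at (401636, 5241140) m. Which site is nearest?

Squared distances to each site:
Coral: 165630385.000; Violet: 1340796586.000; Slate: 219669444.000; Red: 30067505.000; Blue: 1292399245.000; Magenta: 1742585170.000; Green: 50952177.000; Indigo: 2101454906.000; Cyan: 284760433.000; Olive: 130379533.000; Teal: 1279934577.000.
Minimum at Red.

Red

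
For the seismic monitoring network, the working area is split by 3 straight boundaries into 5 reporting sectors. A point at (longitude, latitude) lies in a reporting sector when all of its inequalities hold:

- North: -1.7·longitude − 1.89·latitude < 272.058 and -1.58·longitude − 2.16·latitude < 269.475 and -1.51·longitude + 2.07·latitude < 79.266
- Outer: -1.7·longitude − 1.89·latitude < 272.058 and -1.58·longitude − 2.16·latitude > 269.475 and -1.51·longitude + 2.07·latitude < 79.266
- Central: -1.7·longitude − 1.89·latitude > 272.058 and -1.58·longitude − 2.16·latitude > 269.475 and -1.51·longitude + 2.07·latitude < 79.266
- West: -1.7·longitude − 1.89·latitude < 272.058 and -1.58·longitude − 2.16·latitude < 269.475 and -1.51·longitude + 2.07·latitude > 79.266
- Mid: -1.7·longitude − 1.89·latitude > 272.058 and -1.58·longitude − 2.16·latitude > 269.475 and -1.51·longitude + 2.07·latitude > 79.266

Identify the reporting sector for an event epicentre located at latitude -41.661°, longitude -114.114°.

Mid

-1.7·-114.114 − 1.89·-41.661 = 272.733, which is > 272.058
-1.58·-114.114 − 2.16·-41.661 = 270.288, which is > 269.475
-1.51·-114.114 + 2.07·-41.661 = 86.074, which is > 79.266
This sign pattern matches Mid.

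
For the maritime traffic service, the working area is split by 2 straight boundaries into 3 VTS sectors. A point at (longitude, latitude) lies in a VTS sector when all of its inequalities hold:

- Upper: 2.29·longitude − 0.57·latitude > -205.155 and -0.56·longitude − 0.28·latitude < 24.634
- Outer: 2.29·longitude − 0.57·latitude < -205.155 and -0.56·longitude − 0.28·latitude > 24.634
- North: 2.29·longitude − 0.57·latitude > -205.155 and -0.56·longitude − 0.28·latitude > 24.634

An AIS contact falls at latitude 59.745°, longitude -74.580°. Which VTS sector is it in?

2.29·-74.580 − 0.57·59.745 = -204.843, which is > -205.155
-0.56·-74.580 − 0.28·59.745 = 25.036, which is > 24.634
This sign pattern matches North.

North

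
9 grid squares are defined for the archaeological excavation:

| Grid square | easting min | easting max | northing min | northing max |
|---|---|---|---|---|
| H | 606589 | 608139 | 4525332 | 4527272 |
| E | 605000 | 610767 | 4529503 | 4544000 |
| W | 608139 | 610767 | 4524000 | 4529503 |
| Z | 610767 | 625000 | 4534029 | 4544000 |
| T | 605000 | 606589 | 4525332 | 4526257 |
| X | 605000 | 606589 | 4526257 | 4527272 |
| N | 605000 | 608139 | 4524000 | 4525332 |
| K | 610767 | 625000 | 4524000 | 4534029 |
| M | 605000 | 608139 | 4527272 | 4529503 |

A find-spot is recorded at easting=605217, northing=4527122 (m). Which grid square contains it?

The point has easting = 605217 and northing = 4527122.
Only X satisfies 605000 ≤ easting ≤ 606589 and 4526257 ≤ northing ≤ 4527272.

X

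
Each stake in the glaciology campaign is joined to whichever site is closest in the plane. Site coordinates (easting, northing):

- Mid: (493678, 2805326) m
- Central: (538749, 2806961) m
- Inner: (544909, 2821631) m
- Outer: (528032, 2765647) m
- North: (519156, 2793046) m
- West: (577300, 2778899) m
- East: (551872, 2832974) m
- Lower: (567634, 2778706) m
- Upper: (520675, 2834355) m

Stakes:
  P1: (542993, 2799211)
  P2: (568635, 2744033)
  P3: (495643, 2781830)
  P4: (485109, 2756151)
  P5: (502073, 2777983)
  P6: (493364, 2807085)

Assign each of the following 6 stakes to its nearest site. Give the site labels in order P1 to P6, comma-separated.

P1 → Central (d²=78074036.00)
P2 → Lower (d²=1203218930.00)
P3 → Mid (d²=555923241.00)
P4 → Outer (d²=1932557945.00)
P5 → North (d²=518722858.00)
P6 → Mid (d²=3192677.00)

Central, Lower, Mid, Outer, North, Mid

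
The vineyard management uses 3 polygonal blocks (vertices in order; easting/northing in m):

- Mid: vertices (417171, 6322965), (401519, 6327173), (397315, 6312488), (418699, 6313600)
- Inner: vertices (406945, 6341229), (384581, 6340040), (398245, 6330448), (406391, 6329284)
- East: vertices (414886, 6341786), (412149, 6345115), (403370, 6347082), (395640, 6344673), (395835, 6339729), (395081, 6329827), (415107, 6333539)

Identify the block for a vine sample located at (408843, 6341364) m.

East

Cast a ray rightward from (408843, 6341364). For each polygon, the edges (by vertex number in listed order) whose endpoints lie on opposite sides of northing = 6341364, where each meets that height, and whether that is right or left of the point:
Mid: no edge straddles that height → 0 crossings.
Inner: no edge straddles that height → 0 crossings.
East: 4–5 at easting≈395770.5 (left), 7–1 at easting≈414897.3 (right) → 1 crossing.
Only East has an odd count, so the point is inside East.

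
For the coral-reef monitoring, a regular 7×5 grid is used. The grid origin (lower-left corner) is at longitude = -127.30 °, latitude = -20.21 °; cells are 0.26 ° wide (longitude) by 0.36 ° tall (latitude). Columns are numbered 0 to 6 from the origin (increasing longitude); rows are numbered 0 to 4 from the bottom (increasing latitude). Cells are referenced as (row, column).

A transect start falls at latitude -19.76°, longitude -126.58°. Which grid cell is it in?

(1, 2)

Column index: ⌊(-126.58 − -127.30) / 0.26⌋ = ⌊2.769⌋ = 2
Row offset from origin: ⌊(-19.76 − -20.21) / 0.36⌋ = ⌊1.250⌋ = 1 → row 1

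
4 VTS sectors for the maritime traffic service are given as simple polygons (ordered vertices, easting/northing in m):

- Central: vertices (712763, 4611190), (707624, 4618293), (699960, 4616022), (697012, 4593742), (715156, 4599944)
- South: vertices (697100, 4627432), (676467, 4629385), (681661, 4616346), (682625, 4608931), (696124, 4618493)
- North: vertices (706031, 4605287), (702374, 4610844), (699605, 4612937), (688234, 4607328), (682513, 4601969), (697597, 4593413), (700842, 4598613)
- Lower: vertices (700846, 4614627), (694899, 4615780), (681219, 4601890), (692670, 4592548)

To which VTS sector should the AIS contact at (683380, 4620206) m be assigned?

Cast a ray rightward from (683380, 4620206). For each polygon, the edges (by vertex number in listed order) whose endpoints lie on opposite sides of northing = 4620206, where each meets that height, and whether that is right or left of the point:
Central: no edge straddles that height → 0 crossings.
South: 2–3 at easting≈680123.4 (left), 5–1 at easting≈696311.0 (right) → 1 crossing.
North: no edge straddles that height → 0 crossings.
Lower: no edge straddles that height → 0 crossings.
Only South has an odd count, so the point is inside South.

South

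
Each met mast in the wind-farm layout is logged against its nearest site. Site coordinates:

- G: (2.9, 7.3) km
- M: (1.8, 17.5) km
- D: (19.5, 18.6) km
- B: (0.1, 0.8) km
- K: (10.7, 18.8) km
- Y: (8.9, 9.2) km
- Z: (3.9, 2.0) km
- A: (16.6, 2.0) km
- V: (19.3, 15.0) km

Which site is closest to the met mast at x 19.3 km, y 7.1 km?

Squared distances to each site:
G: 269.000; M: 414.410; D: 132.290; B: 408.330; K: 210.850; Y: 112.570; Z: 263.170; A: 33.300; V: 62.410.
Minimum at A.

A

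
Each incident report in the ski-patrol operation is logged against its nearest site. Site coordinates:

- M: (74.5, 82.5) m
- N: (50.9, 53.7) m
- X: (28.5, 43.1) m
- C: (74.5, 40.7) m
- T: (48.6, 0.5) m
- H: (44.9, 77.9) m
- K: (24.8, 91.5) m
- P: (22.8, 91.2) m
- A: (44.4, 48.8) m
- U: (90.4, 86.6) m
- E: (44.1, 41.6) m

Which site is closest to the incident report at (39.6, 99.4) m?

Squared distances to each site:
M: 1503.620; N: 2216.180; X: 3292.900; C: 4663.700; T: 9862.210; H: 490.340; K: 281.450; P: 349.480; A: 2583.400; U: 2744.480; E: 3361.090.
Minimum at K.

K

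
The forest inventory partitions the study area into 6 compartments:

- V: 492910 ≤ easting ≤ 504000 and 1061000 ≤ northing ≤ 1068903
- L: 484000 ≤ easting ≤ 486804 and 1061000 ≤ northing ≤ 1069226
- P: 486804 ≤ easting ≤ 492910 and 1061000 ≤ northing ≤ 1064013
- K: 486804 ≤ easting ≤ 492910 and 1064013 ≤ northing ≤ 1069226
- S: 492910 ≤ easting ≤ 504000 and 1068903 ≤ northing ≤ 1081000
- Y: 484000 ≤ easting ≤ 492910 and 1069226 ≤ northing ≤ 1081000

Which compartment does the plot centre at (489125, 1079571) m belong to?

The point has easting = 489125 and northing = 1079571.
Only Y satisfies 484000 ≤ easting ≤ 492910 and 1069226 ≤ northing ≤ 1081000.

Y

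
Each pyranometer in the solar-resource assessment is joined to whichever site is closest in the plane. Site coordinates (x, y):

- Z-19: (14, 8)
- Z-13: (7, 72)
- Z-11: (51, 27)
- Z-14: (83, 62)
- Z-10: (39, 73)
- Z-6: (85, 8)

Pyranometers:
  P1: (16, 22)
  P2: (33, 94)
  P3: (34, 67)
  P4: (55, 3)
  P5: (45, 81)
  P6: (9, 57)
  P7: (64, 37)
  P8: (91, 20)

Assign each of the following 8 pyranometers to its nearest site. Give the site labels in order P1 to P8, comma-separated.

P1 → Z-19 (d²=200.00)
P2 → Z-10 (d²=477.00)
P3 → Z-10 (d²=61.00)
P4 → Z-11 (d²=592.00)
P5 → Z-10 (d²=100.00)
P6 → Z-13 (d²=229.00)
P7 → Z-11 (d²=269.00)
P8 → Z-6 (d²=180.00)

Z-19, Z-10, Z-10, Z-11, Z-10, Z-13, Z-11, Z-6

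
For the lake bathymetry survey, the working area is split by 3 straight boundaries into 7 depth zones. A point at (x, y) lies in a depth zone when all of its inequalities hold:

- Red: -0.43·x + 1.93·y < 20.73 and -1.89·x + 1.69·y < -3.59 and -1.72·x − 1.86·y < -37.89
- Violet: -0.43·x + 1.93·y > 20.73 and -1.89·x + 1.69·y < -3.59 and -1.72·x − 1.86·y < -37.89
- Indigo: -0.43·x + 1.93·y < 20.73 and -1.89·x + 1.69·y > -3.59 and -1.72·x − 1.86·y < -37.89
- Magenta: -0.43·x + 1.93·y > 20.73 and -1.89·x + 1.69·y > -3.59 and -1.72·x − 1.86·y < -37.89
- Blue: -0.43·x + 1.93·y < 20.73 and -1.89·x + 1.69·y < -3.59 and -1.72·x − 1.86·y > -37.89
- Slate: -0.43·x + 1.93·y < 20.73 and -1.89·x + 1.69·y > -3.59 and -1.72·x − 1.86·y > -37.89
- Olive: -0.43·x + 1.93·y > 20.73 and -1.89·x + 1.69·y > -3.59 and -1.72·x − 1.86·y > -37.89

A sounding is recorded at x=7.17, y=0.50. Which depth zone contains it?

-0.43·7.17 + 1.93·0.50 = -2.118, which is < 20.73
-1.89·7.17 + 1.69·0.50 = -12.706, which is < -3.59
-1.72·7.17 − 1.86·0.50 = -13.262, which is > -37.89
This sign pattern matches Blue.

Blue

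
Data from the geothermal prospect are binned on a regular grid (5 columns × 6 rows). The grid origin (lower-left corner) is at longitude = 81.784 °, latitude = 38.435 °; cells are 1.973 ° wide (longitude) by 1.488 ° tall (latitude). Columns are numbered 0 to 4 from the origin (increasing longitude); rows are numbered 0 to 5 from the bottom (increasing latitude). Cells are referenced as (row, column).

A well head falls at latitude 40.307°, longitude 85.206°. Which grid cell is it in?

Column index: ⌊(85.206 − 81.784) / 1.973⌋ = ⌊1.734⌋ = 1
Row offset from origin: ⌊(40.307 − 38.435) / 1.488⌋ = ⌊1.258⌋ = 1 → row 1

(1, 1)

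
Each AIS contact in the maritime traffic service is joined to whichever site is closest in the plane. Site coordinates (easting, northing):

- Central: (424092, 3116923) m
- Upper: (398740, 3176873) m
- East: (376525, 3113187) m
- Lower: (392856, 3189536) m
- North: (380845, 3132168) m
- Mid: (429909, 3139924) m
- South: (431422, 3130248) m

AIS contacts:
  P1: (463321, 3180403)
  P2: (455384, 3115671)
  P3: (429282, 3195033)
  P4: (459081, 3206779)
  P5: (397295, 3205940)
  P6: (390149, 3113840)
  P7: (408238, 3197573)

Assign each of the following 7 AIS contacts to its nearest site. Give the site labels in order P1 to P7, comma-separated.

Mid, South, Upper, Upper, Lower, East, Lower

P1 → Mid (d²=2754911185.00)
P2 → South (d²=786666373.00)
P3 → Upper (d²=1262599364.00)
P4 → Upper (d²=4535405117.00)
P5 → Lower (d²=288795937.00)
P6 → East (d²=186039785.00)
P7 → Lower (d²=301199293.00)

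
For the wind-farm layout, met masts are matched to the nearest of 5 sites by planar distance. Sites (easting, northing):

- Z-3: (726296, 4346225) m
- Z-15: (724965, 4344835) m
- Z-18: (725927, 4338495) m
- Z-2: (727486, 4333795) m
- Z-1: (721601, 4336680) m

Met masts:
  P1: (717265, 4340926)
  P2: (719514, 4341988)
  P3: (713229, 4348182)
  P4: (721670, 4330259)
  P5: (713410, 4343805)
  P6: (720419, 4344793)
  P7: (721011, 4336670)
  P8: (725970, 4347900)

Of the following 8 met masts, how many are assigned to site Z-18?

0

P1 → Z-1
P2 → Z-1
P3 → Z-15
P4 → Z-1
P5 → Z-1
P6 → Z-15
P7 → Z-1
P8 → Z-3
0 of the 8 go to Z-18.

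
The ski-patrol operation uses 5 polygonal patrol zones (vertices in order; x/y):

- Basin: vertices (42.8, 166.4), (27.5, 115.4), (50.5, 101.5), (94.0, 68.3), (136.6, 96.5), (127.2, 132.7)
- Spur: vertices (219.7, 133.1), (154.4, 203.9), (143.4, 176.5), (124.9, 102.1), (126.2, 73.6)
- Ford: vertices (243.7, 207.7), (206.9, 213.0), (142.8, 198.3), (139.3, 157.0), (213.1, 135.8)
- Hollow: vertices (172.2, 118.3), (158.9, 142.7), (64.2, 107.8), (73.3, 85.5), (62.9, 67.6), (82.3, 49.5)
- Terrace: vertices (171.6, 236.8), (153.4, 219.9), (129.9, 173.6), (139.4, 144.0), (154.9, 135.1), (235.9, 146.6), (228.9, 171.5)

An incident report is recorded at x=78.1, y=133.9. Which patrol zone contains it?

Cast a ray rightward from (78.1, 133.9). For each polygon, the edges (by vertex number in listed order) whose endpoints lie on opposite sides of y = 133.9, where each meets that height, and whether that is right or left of the point:
Basin: 1–2 at x≈33.05 (left), 6–1 at x≈124.19 (right) → 1 crossing.
Spur: 1–2 at x≈218.96 (right), 3–4 at x≈132.81 (right) → 2 crossings.
Ford: no edge straddles that height → 0 crossings.
Hollow: 1–2 at x≈163.70 (right), 2–3 at x≈135.02 (right) → 2 crossings.
Terrace: no edge straddles that height → 0 crossings.
Only Basin has an odd count, so the point is inside Basin.

Basin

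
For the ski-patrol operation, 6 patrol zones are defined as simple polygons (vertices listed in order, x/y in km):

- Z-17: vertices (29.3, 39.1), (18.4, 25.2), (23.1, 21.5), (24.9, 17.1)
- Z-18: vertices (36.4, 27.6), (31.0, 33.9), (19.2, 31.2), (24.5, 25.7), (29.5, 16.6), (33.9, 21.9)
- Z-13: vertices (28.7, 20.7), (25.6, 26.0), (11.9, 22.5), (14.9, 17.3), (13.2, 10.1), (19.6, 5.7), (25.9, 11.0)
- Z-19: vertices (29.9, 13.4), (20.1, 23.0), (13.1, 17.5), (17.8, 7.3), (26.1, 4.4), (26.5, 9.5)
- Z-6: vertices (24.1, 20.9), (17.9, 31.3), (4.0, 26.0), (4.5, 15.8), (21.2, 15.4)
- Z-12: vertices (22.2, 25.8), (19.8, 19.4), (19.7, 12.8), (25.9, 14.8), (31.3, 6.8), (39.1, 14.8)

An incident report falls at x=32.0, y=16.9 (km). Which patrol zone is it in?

Cast a ray rightward from (32.0, 16.9). For each polygon, the edges (by vertex number in listed order) whose endpoints lie on opposite sides of y = 16.9, where each meets that height, and whether that is right or left of the point:
Z-17: no edge straddles that height → 0 crossings.
Z-18: 4–5 at x≈29.34 (left), 5–6 at x≈29.75 (left) → 0 crossings.
Z-13: 4–5 at x≈14.81 (left), 7–1 at x≈27.60 (left) → 0 crossings.
Z-19: 1–2 at x≈26.33 (left), 3–4 at x≈13.38 (left) → 0 crossings.
Z-6: 3–4 at x≈4.45 (left), 5–1 at x≈21.99 (left) → 0 crossings.
Z-12: 2–3 at x≈19.76 (left), 6–1 at x≈35.87 (right) → 1 crossing.
Only Z-12 has an odd count, so the point is inside Z-12.

Z-12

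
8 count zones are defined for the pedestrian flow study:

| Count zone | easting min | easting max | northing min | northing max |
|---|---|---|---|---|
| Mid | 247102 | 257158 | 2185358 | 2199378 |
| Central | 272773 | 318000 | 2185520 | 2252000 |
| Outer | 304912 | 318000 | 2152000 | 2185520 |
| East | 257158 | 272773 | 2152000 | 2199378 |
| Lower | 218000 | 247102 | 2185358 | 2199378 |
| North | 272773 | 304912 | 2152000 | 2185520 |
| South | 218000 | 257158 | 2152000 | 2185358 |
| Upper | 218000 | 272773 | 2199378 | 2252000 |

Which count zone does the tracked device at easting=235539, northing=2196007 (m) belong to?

The point has easting = 235539 and northing = 2196007.
Only Lower satisfies 218000 ≤ easting ≤ 247102 and 2185358 ≤ northing ≤ 2199378.

Lower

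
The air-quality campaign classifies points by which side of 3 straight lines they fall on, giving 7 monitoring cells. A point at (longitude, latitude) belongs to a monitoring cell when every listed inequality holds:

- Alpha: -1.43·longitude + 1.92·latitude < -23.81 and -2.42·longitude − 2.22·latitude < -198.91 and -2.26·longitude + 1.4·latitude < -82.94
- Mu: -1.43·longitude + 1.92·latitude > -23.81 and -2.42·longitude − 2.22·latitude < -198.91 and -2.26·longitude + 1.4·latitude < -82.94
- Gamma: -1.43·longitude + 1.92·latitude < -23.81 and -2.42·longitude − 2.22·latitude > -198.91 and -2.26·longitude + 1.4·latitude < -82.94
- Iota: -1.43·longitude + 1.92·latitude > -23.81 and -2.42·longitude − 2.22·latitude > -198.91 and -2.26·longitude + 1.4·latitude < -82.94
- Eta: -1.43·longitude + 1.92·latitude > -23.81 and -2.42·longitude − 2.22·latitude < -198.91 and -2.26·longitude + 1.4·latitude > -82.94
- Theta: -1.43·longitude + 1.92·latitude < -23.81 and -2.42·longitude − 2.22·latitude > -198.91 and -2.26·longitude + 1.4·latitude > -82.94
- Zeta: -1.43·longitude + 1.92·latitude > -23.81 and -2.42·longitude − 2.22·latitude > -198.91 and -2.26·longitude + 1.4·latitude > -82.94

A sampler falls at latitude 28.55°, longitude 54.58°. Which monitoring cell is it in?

-1.43·54.58 + 1.92·28.55 = -23.233, which is > -23.81
-2.42·54.58 − 2.22·28.55 = -195.465, which is > -198.91
-2.26·54.58 + 1.4·28.55 = -83.381, which is < -82.94
This sign pattern matches Iota.

Iota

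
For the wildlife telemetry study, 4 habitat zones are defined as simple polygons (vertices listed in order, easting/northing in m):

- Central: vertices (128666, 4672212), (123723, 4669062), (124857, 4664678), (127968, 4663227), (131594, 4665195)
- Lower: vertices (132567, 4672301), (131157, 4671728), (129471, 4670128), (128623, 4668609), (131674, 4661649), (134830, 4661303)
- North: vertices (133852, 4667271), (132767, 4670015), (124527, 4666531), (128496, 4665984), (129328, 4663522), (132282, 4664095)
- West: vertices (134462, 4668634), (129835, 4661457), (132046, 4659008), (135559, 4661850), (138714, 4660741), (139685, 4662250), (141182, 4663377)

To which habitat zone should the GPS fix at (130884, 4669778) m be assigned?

Cast a ray rightward from (130884, 4669778). For each polygon, the edges (by vertex number in listed order) whose endpoints lie on opposite sides of northing = 4669778, where each meets that height, and whether that is right or left of the point:
Central: 1–2 at easting≈124846.6 (left), 5–1 at easting≈129681.6 (left) → 0 crossings.
Lower: 3–4 at easting≈129275.6 (left), 6–1 at easting≈133086.1 (right) → 1 crossing.
North: 1–2 at easting≈132860.7 (right), 2–3 at easting≈132206.5 (right) → 2 crossings.
West: no edge straddles that height → 0 crossings.
Only Lower has an odd count, so the point is inside Lower.

Lower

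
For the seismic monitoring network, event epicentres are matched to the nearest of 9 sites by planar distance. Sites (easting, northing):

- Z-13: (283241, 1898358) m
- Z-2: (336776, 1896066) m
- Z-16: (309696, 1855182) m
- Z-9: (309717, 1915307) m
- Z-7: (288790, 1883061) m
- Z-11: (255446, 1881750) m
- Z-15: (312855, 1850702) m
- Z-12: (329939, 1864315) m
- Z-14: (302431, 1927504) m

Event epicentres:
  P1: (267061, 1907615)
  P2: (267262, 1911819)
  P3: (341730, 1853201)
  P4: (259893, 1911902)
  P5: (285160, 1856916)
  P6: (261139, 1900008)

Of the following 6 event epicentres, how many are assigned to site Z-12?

P1 → Z-13
P2 → Z-13
P3 → Z-12
P4 → Z-13
P5 → Z-16
P6 → Z-11
1 of the 6 goes to Z-12.

1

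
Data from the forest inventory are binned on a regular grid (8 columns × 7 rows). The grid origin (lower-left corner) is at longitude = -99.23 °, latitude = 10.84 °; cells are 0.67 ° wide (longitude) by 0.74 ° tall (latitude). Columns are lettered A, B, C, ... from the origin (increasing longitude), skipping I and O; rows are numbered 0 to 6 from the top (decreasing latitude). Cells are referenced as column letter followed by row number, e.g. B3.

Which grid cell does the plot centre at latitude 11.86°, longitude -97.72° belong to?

Column index: ⌊(-97.72 − -99.23) / 0.67⌋ = ⌊2.254⌋ = 2 → column C
Row offset from origin: ⌊(11.86 − 10.84) / 0.74⌋ = ⌊1.378⌋ = 1 → row 5 (counted from top)

C5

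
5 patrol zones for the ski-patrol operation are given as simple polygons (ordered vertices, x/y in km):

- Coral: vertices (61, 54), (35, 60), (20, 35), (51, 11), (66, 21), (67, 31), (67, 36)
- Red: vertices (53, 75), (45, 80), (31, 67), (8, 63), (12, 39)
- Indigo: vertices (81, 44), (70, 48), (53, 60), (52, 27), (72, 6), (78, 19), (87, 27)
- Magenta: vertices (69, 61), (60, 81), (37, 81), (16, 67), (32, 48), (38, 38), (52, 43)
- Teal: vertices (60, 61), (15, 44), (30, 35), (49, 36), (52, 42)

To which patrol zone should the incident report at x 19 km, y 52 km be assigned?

Cast a ray rightward from (19, 52). For each polygon, the edges (by vertex number in listed order) whose endpoints lie on opposite sides of y = 52, where each meets that height, and whether that is right or left of the point:
Coral: 2–3 at x≈30.2 (right), 7–1 at x≈61.7 (right) → 2 crossings.
Red: 4–5 at x≈9.8 (left), 5–1 at x≈26.8 (right) → 1 crossing.
Indigo: 2–3 at x≈64.3 (right), 3–4 at x≈52.8 (right) → 2 crossings.
Magenta: 4–5 at x≈28.6 (right), 7–1 at x≈60.5 (right) → 2 crossings.
Teal: 1–2 at x≈36.2 (right), 5–1 at x≈56.2 (right) → 2 crossings.
Only Red has an odd count, so the point is inside Red.

Red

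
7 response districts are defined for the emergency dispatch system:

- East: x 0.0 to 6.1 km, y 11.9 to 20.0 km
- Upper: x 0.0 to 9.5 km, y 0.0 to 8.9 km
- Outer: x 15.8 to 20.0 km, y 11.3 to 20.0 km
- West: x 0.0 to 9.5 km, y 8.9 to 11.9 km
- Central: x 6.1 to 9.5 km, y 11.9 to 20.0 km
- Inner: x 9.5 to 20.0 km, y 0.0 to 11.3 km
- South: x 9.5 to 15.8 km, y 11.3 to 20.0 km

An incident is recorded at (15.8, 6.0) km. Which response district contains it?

The point has x = 15.8 and y = 6.0.
Only Inner satisfies 9.5 ≤ x ≤ 20.0 and 0.0 ≤ y ≤ 11.3.

Inner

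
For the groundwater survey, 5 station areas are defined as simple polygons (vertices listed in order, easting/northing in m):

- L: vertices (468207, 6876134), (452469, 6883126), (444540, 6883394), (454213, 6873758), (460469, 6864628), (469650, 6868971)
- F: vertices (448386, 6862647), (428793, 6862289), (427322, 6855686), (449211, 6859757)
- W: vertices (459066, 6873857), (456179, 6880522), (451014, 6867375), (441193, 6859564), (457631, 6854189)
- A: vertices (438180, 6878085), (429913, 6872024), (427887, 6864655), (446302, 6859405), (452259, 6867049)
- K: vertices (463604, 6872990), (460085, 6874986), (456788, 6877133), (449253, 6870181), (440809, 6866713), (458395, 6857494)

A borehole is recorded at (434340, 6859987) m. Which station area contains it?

F

Cast a ray rightward from (434340, 6859987). For each polygon, the edges (by vertex number in listed order) whose endpoints lie on opposite sides of northing = 6859987, where each meets that height, and whether that is right or left of the point:
L: no edge straddles that height → 0 crossings.
F: 2–3 at easting≈428280.2 (left), 4–1 at easting≈449145.3 (right) → 1 crossing.
W: 3–4 at easting≈441724.9 (right), 5–1 at easting≈458054.0 (right) → 2 crossings.
A: 3–4 at easting≈444260.6 (right), 4–5 at easting≈446755.6 (right) → 2 crossings.
K: 5–6 at easting≈453639.4 (right), 6–1 at easting≈459233.0 (right) → 2 crossings.
Only F has an odd count, so the point is inside F.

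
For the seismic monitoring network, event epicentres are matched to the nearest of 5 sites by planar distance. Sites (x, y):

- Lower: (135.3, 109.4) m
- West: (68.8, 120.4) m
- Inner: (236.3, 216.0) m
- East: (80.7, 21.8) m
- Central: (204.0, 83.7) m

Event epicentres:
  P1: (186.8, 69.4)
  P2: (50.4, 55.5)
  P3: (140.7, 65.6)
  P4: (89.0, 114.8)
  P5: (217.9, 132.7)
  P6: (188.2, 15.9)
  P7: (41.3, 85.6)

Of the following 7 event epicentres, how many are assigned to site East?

1

P1 → Central
P2 → East
P3 → Lower
P4 → West
P5 → Central
P6 → Central
P7 → West
1 of the 7 goes to East.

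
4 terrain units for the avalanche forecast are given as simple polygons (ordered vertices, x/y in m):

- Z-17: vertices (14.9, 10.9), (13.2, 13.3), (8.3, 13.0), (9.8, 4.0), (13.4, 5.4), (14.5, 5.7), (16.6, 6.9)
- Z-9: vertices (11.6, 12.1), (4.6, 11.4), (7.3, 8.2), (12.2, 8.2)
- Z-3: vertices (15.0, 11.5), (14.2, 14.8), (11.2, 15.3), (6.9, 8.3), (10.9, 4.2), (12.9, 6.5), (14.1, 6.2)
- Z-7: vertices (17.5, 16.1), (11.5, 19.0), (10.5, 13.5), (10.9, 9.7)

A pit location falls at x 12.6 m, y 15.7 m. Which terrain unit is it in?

Cast a ray rightward from (12.6, 15.7). For each polygon, the edges (by vertex number in listed order) whose endpoints lie on opposite sides of y = 15.7, where each meets that height, and whether that is right or left of the point:
Z-17: no edge straddles that height → 0 crossings.
Z-9: no edge straddles that height → 0 crossings.
Z-3: no edge straddles that height → 0 crossings.
Z-7: 2–3 at x≈10.90 (left), 4–1 at x≈17.09 (right) → 1 crossing.
Only Z-7 has an odd count, so the point is inside Z-7.

Z-7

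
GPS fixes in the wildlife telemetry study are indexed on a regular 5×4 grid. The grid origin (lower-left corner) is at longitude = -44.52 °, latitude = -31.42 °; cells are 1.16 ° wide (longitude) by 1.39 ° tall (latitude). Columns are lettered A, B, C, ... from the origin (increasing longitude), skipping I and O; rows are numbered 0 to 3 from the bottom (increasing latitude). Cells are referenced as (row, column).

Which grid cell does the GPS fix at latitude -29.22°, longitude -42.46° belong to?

Column index: ⌊(-42.46 − -44.52) / 1.16⌋ = ⌊1.776⌋ = 1 → column B
Row offset from origin: ⌊(-29.22 − -31.42) / 1.39⌋ = ⌊1.583⌋ = 1 → row 1

(1, B)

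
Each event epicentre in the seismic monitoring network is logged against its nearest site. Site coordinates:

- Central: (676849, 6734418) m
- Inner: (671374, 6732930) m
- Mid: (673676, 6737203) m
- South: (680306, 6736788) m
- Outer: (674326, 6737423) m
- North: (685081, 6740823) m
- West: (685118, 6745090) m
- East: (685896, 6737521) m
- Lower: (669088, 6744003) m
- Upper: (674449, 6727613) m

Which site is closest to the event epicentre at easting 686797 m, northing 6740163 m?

North

Squared distances to each site:
Central: 131967729.000; Inner: 290185218.000; Mid: 180922241.000; South: 53523706.000; Outer: 163033441.000; North: 3380256.000; West: 27094370.000; East: 7791965.000; Lower: 328354281.000; Upper: 309975604.000.
Minimum at North.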